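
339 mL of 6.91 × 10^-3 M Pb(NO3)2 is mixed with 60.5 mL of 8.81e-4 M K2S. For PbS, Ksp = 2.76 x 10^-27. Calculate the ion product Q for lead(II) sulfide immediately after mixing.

Total volume = 339 + 60.5 = 399.5 mL.
[Pb^2+] = 6.91 × 10^-3 × (339/399.5) = 5.864 × 10^-3 M
[S^2-] = 8.81 × 10^-4 × (60.5/399.5) = 1.334 × 10^-4 M
PbS(s) ⇌ Pb^2+ + S^2-, so Q = [Pb^2+][S^2-]
Q = (5.864 x 10^-3)(1.334 x 10^-4) = 7.82 × 10^-7
Q > Ksp, so PbS will precipitate.

7.82 x 10^-7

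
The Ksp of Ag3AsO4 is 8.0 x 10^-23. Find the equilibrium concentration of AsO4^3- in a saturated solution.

Ag3AsO4(s) ⇌ 3 Ag^+(aq) + AsO4^3-(aq)
Ksp = [Ag^+]^3[AsO4^3-]
Let s = molar solubility. Then [Ag^+] = 3s and [AsO4^3-] = s.
Substituting: Ksp = (3s)^3s = 27s^4
s^4 = 8.0 x 10^-23 / 27, so s = 1.31 x 10^-6 M
[AsO4^3-] = s = 1.3 x 10^-6 M

[AsO4^3-] = 1.3e-6 M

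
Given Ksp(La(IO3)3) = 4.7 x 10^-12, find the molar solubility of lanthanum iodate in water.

La(IO3)3(s) <=> La^3+ + 3 IO3^-
Ksp = [La^3+][IO3^-]^3
For each mole of La(IO3)3 that dissolves: [La^3+] = s, [IO3^-] = 3s.
So Ksp = s × (3s)^3 = 27s^4
Solving, s = (4.7 x 10^-12/27)^(1/4) = 6.5 × 10^-4 M

s = 6.5 × 10^-4 M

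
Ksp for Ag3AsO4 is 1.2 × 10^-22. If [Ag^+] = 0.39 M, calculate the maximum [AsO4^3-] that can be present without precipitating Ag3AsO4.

Ag3AsO4(s) <=> 3 Ag^+ + AsO4^3-
Ksp = [Ag^+]^3[AsO4^3-]
Precipitation begins when Q = Ksp. With [Ag^+] = 0.39 M:
1.2 × 10^-22 = (0.39)^3 × [AsO4^3-]
[AsO4^3-] = (1.2 × 10^-22 / 5.93 × 10^-2) = 2.0 × 10^-21 M

[AsO4^3-] = 2.0 × 10^-21 M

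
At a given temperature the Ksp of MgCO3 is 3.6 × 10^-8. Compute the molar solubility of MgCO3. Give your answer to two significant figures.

MgCO3(s) ⇌ Mg^2+(aq) + CO3^2-(aq)
Ksp = [Mg^2+][CO3^2-]
Let s = molar solubility. Then [Mg^2+] = s and [CO3^2-] = s.
Ksp = s × s = s^2
s = (3.6 × 10^-8)^(1/2) = 1.9 × 10^-4 M

1.9e-4 M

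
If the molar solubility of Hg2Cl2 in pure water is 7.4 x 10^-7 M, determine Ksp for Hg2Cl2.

Hg2Cl2(s) ⇌ Hg2^2+ + 2 Cl^-
For each mole of Hg2Cl2 that dissolves: [Hg2^2+] = s, [Cl^-] = 2s.
Ksp = [Hg2^2+][Cl^-]^2
Ksp = s(2s)^2 = 4s^3
Ksp = 4 × (7.4 × 10^-7)^3 = 1.6 × 10^-18

1.6e-18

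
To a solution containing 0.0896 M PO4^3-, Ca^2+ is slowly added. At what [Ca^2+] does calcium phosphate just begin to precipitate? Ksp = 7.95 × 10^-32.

Ca3(PO4)2(s) ⇌ 3 Ca^2+(aq) + 2 PO4^3-(aq)
Ksp = [Ca^2+]^3[PO4^3-]^2
Precipitation begins when Q = Ksp. With [PO4^3-] = 0.0896 M:
7.95 × 10^-32 = (0.0896)^2 × [Ca^2+]^3
[Ca^2+] = (7.95 × 10^-32 / 8.028 × 10^-3)^(1/3) = 2.15 × 10^-10 M

2.15 × 10^-10 M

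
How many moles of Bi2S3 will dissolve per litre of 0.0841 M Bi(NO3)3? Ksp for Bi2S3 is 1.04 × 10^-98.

s ≈ 3.79e-33 M

Bi2S3(s) ⇌ 2 Bi^3+(aq) + 3 S^2-(aq)
Ksp = [Bi^3+]^2[S^2-]^3
If s mol/L dissolves here, [Bi^3+] = 0.0841 + 2s ≈ 0.0841, [S^2-] = 3s (common-ion effect: Bi^3+ is already 0.0841 M).
Ksp ≈ (0.0841)^2 × (3s)^3
s = 3.79 × 10^-33 M
Check: 2s = 7.6 x 10^-33 ≪ 0.0841, so the approximation is valid.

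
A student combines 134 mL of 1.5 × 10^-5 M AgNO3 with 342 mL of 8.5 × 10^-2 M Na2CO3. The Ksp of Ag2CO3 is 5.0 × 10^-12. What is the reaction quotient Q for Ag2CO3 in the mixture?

Q = 1.1e-12

Total volume = 134 + 342 = 476 mL.
[Ag^+] = 1.5 x 10^-5 × (134/476) = 4.22 × 10^-6 M
[CO3^2-] = 8.5 × 10^-2 × (342/476) = 6.11 × 10^-2 M
Ag2CO3(s) ⇌ 2 Ag^+ + CO3^2-, so Q = [Ag^+]^2[CO3^2-]
Q = (4.22 × 10^-6)^2(6.11 x 10^-2) = 1.1 × 10^-12
Q < Ksp, so no precipitate of Ag2CO3 forms.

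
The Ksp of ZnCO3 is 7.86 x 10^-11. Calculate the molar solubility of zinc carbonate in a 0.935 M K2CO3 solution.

ZnCO3(s) ⇌ Zn^2+ + CO3^2-
Ksp = [Zn^2+][CO3^2-]
If s mol/L dissolves here, [Zn^2+] = s, [CO3^2-] = 0.935 + s ≈ 0.935 (Ksp is small, so little additional dissolves).
Ksp ≈ s × 0.935
s = 8.41 x 10^-11 M
Check: s = 8.4 × 10^-11 ≪ 0.935, so the approximation is valid.

8.41e-11 M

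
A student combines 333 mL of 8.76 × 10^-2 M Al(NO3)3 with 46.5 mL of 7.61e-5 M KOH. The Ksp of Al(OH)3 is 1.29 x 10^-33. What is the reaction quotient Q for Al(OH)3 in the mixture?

Q = 6.23 × 10^-17

Total volume = 333 + 46.5 = 379.5 mL.
[Al^3+] = 8.76 x 10^-2 × (333/379.5) = 7.687 × 10^-2 M
[OH^-] = 7.61 × 10^-5 × (46.5/379.5) = 9.325 × 10^-6 M
Al(OH)3(s) ⇌ Al^3+(aq) + 3 OH^-(aq), so Q = [Al^3+][OH^-]^3
Q = (7.687 x 10^-2)(9.325 × 10^-6)^3 = 6.23 × 10^-17
Q > Ksp, so Al(OH)3 will precipitate.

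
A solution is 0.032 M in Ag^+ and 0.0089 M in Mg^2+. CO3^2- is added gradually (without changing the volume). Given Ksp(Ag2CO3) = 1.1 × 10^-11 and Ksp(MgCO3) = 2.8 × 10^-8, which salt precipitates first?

Ag2CO3

Each salt begins to precipitate when Q = Ksp, i.e. when [CO3^2-] reaches its threshold.
For Ag2CO3: 1.1 × 10^-11 = (0.032)^2 × [CO3^2-]  ⇒  [CO3^2-] = 1.1 × 10^-8 M.
For MgCO3: 2.8 × 10^-8 = 0.0089 × [CO3^2-]  ⇒  [CO3^2-] = 3.1 x 10^-6 M.
The salt with the lower threshold [CO3^2-] precipitates first: Ag2CO3.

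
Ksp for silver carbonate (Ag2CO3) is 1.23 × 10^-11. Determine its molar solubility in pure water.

Ag2CO3(s) ⇌ 2 Ag^+(aq) + CO3^2-(aq)
Ksp = [Ag^+]^2[CO3^2-]
If s mol/L of Ag2CO3 dissolves, [Ag^+] = 2s and [CO3^2-] = s.
So Ksp = (2s)^2 × s = 4s^3
Solving, s = (1.23 × 10^-11/4)^(1/3) = 1.45 × 10^-4 M

1.45 x 10^-4 M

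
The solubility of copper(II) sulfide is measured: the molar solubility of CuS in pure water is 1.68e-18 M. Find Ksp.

2.82 × 10^-36

CuS(s) ⇌ Cu^2+(aq) + S^2-(aq)
With molar solubility s: [Cu^2+] = s, [S^2-] = s.
Ksp = [Cu^2+][S^2-]
Ksp = s × s = s^2
With s = 1.68 × 10^-18: Ksp = 2.82 x 10^-36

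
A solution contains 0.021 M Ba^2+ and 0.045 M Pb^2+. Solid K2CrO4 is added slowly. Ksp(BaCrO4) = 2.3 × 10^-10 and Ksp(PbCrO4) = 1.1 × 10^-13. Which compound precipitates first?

Precipitation of each salt starts when its ion product equals its Ksp.
For BaCrO4: 2.3 × 10^-10 = 0.021 × [CrO4^2-]  ⇒  [CrO4^2-] = 1.1 x 10^-8 M.
For PbCrO4: 1.1 × 10^-13 = 0.045 × [CrO4^2-]  ⇒  [CrO4^2-] = 2.4 × 10^-12 M.
The salt with the lower threshold [CrO4^2-] precipitates first: PbCrO4.

PbCrO4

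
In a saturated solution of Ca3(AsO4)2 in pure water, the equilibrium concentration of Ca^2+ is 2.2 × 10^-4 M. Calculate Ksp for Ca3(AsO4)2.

2.3 x 10^-19

Ca3(AsO4)2(s) ⇌ 3 Ca^2+(aq) + 2 AsO4^3-(aq)
Stoichiometry gives [AsO4^3-] = (2/3)[Ca^2+] = 1.47 × 10^-4 M.
Ksp = [Ca^2+]^3[AsO4^3-]^2
Ksp = (2.2 × 10^-4)^3 × (1.47 × 10^-4)^2 = 2.3 × 10^-19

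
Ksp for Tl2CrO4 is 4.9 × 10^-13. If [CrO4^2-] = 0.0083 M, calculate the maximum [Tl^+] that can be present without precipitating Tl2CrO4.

[Tl^+] = 7.7 x 10^-6 M

Tl2CrO4(s) ⇌ 2 Tl^+(aq) + CrO4^2-(aq)
Ksp = [Tl^+]^2[CrO4^2-]
Precipitation begins when Q = Ksp. With [CrO4^2-] = 0.0083 M:
4.9 × 10^-13 = (0.0083) × [Tl^+]^2
[Tl^+] = (4.9 × 10^-13 / 8.3 × 10^-3)^(1/2) = 7.7 x 10^-6 M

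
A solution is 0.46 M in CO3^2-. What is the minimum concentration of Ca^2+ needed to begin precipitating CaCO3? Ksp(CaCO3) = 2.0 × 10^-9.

[Ca^2+] = 4.3 x 10^-9 M

CaCO3(s) <=> Ca^2+(aq) + CO3^2-(aq)
Ksp = [Ca^2+][CO3^2-]
Precipitation begins when Q = Ksp. With [CO3^2-] = 0.46 M:
2.0 × 10^-9 = (0.46) × [Ca^2+]
[Ca^2+] = (2.0 × 10^-9 / 4.6 × 10^-1) = 4.3 x 10^-9 M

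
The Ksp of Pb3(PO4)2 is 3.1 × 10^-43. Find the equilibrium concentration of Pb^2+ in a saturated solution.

[Pb^2+] ≈ 3.7e-9 M

Pb3(PO4)2(s) <=> 3 Pb^2+(aq) + 2 PO4^3-(aq)
Ksp = [Pb^2+]^3[PO4^3-]^2
If s mol/L of Pb3(PO4)2 dissolves, [Pb^2+] = 3s and [PO4^3-] = 2s.
Substituting: Ksp = (3s)^3(2s)^2 = 108s^5
s^5 = 3.1 × 10^-43 / 108, so s = 1.23 x 10^-9 M
[Pb^2+] = 3s = 3.7 × 10^-9 M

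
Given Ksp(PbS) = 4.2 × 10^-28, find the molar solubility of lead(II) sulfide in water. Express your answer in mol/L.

PbS(s) <=> Pb^2+ + S^2-
Ksp = [Pb^2+][S^2-]
For each mole of PbS that dissolves: [Pb^2+] = s, [S^2-] = s.
Ksp = (s)(s) = s^2
s = (4.2 × 10^-28)^(1/2) = 2.0 × 10^-14 M

s = 2.0e-14 M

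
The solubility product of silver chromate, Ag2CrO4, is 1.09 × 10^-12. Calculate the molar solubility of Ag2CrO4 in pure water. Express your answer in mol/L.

s = 6.48 × 10^-5 M

Ag2CrO4(s) ⇌ 2 Ag^+(aq) + CrO4^2-(aq)
Ksp = [Ag^+]^2[CrO4^2-]
With molar solubility s: [Ag^+] = 2s, [CrO4^2-] = s.
So Ksp = (2s)^2 × s = 4s^3
s = (1.09 × 10^-12 / 4)^(1/3) = 6.48 x 10^-5 M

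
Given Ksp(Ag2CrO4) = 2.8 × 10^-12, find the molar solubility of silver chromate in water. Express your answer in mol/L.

s ≈ 8.9 × 10^-5 M

Ag2CrO4(s) ⇌ 2 Ag^+ + CrO4^2-
Ksp = [Ag^+]^2[CrO4^2-]
For each mole of Ag2CrO4 that dissolves: [Ag^+] = 2s, [CrO4^2-] = s.
Ksp = (2s)^2s = 4s^3
s^3 = 2.8 × 10^-12 / 4, so s = 8.9 x 10^-5 M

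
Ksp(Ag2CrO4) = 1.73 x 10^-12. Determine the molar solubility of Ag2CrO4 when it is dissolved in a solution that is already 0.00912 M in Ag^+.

Ag2CrO4(s) ⇌ 2 Ag^+(aq) + CrO4^2-(aq)
Ksp = [Ag^+]^2[CrO4^2-]
If s mol/L dissolves here, [Ag^+] = 0.00912 + 2s ≈ 0.00912, [CrO4^2-] = s (Ksp is small, so little additional dissolves).
Ksp ≈ (0.00912)^2 × s
s = 2.08 × 10^-8 M
Check: 2s = 4.2 × 10^-8 ≪ 0.00912, so the approximation is valid.

s = 2.08 × 10^-8 M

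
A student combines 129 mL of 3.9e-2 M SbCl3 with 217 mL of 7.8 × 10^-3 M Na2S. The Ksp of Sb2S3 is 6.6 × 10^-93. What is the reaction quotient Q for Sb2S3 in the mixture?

Q ≈ 2.5e-11

Total volume = 129 + 217 = 346 mL.
[Sb^3+] = 3.9 × 10^-2 × (129/346) = 1.45 × 10^-2 M
[S^2-] = 7.8 × 10^-3 × (217/346) = 4.89 × 10^-3 M
Sb2S3(s) ⇌ 2 Sb^3+ + 3 S^2-, so Q = [Sb^3+]^2[S^2-]^3
Q = (1.45 × 10^-2)^2(4.89 × 10^-3)^3 = 2.5 × 10^-11
Q > Ksp, so Sb2S3 will precipitate.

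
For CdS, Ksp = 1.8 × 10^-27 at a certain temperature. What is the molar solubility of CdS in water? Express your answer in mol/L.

CdS(s) <=> Cd^2+(aq) + S^2-(aq)
Ksp = [Cd^2+][S^2-]
If s mol/L of CdS dissolves, [Cd^2+] = s and [S^2-] = s.
Ksp = s^2
s = (1.8 × 10^-27)^(1/2) = 4.2 × 10^-14 M

s ≈ 4.2 × 10^-14 M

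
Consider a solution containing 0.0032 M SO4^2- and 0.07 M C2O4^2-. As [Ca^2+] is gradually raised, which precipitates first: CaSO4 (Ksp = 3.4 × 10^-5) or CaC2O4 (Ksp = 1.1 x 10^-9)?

CaC2O4

Each salt begins to precipitate when Q = Ksp, i.e. when [Ca^2+] reaches its threshold.
For CaSO4: 3.4 × 10^-5 = 0.0032 × [Ca^2+]  ⇒  [Ca^2+] = 1.1 x 10^-2 M.
For CaC2O4: 1.1 x 10^-9 = 0.07 × [Ca^2+]  ⇒  [Ca^2+] = 1.6 x 10^-8 M.
The salt with the lower threshold [Ca^2+] precipitates first: CaC2O4.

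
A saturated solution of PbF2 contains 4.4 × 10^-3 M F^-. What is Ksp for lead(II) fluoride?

Ksp ≈ 4.3 × 10^-8

PbF2(s) ⇌ Pb^2+(aq) + 2 F^-(aq)
Stoichiometry gives [Pb^2+] = (1/2)[F^-] = 2.20 x 10^-3 M.
Ksp = [Pb^2+][F^-]^2
Ksp = 2.20 × 10^-3 × (4.4 × 10^-3)^2 = 4.3 × 10^-8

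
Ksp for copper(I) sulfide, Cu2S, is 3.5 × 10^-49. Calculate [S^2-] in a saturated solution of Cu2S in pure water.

[S^2-] ≈ 4.4 × 10^-17 M

Cu2S(s) ⇌ 2 Cu^+ + S^2-
Ksp = [Cu^+]^2[S^2-]
With molar solubility s: [Cu^+] = 2s, [S^2-] = s.
So Ksp = (2s)^2 × s = 4s^3
s = (3.5 × 10^-49 / 4)^(1/3) = 4.44 × 10^-17 M
[S^2-] = s = 4.4 × 10^-17 M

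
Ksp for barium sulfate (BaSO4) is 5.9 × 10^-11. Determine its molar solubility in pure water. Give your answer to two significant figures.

s = 7.7 × 10^-6 M

BaSO4(s) <=> Ba^2+(aq) + SO4^2-(aq)
Ksp = [Ba^2+][SO4^2-]
If s mol/L of BaSO4 dissolves, [Ba^2+] = s and [SO4^2-] = s.
Ksp = (s)(s) = s^2
s = (5.9 × 10^-11)^(1/2) = 7.7 × 10^-6 M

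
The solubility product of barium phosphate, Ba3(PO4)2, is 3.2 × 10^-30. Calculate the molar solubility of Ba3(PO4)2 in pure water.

Ba3(PO4)2(s) ⇌ 3 Ba^2+(aq) + 2 PO4^3-(aq)
Ksp = [Ba^2+]^3[PO4^3-]^2
Let s = molar solubility. Then [Ba^2+] = 3s and [PO4^3-] = 2s.
Ksp = (3s)^3(2s)^2 = 108s^5
s^5 = 3.2 × 10^-30 / 108, so s = 4.9 x 10^-7 M

s ≈ 4.9e-7 M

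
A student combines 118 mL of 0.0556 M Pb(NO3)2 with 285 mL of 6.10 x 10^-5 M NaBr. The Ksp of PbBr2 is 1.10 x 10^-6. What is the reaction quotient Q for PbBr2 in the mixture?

Total volume = 118 + 285 = 403 mL.
[Pb^2+] = 5.56 × 10^-2 × (118/403) = 1.628 × 10^-2 M
[Br^-] = 6.10 × 10^-5 × (285/403) = 4.314 × 10^-5 M
PbBr2(s) <=> Pb^2+ + 2 Br^-, so Q = [Pb^2+][Br^-]^2
Q = (1.628 × 10^-2)(4.314 × 10^-5)^2 = 3.03 x 10^-11
Q < Ksp, so no precipitate of PbBr2 forms.

3.03 × 10^-11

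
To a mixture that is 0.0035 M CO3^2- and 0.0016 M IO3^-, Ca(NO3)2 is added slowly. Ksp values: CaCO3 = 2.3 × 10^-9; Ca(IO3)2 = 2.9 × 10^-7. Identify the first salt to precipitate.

CaCO3

Precipitation of each salt starts when its ion product equals its Ksp.
For CaCO3: 2.3 × 10^-9 = 0.0035 × [Ca^2+]  ⇒  [Ca^2+] = 6.6 × 10^-7 M.
For Ca(IO3)2: 2.9 × 10^-7 = (0.0016)^2 × [Ca^2+]  ⇒  [Ca^2+] = 1.1 × 10^-1 M.
The salt with the lower threshold [Ca^2+] precipitates first: CaCO3.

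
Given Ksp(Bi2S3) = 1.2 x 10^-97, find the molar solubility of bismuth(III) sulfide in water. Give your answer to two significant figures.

Bi2S3(s) ⇌ 2 Bi^3+ + 3 S^2-
Ksp = [Bi^3+]^2[S^2-]^3
For each mole of Bi2S3 that dissolves: [Bi^3+] = 2s, [S^2-] = 3s.
Substituting: Ksp = (2s)^2(3s)^3 = 108s^5
s^5 = 1.2 x 10^-97 / 108, so s = 1.6 x 10^-20 M

s = 1.6e-20 M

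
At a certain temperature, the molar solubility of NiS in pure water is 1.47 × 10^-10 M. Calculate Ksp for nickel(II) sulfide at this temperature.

Ksp ≈ 2.16 x 10^-20

NiS(s) <=> Ni^2+ + S^2-
For each mole of NiS that dissolves: [Ni^2+] = s, [S^2-] = s.
Ksp = [Ni^2+][S^2-]
Ksp = s × s = s^2
With s = 1.47 x 10^-10: Ksp = 2.16 × 10^-20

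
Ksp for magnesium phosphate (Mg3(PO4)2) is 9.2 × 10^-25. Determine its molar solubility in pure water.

Mg3(PO4)2(s) ⇌ 3 Mg^2+(aq) + 2 PO4^3-(aq)
Ksp = [Mg^2+]^3[PO4^3-]^2
Let s = molar solubility. Then [Mg^2+] = 3s and [PO4^3-] = 2s.
Ksp = (3s)^3(2s)^2 = 108s^5
s^5 = 9.2 × 10^-25 / 108, so s = 6.1 x 10^-6 M

6.1e-6 M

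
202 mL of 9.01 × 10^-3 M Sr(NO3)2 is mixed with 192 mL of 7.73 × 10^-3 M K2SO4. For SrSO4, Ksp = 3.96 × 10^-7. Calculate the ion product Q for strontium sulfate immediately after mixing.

Total volume = 202 + 192 = 394 mL.
[Sr^2+] = 9.01 x 10^-3 × (202/394) = 4.619 × 10^-3 M
[SO4^2-] = 7.73 × 10^-3 × (192/394) = 3.767 × 10^-3 M
SrSO4(s) ⇌ Sr^2+ + SO4^2-, so Q = [Sr^2+][SO4^2-]
Q = (4.619 × 10^-3)(3.767 x 10^-3) = 1.74 x 10^-5
Q > Ksp, so SrSO4 will precipitate.

1.74 × 10^-5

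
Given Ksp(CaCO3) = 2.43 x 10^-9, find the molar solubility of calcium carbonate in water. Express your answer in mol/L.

CaCO3(s) ⇌ Ca^2+(aq) + CO3^2-(aq)
Ksp = [Ca^2+][CO3^2-]
With molar solubility s: [Ca^2+] = s, [CO3^2-] = s.
Ksp = s^2
s = √(2.43 x 10^-9) = 4.93 x 10^-5 M

s ≈ 4.93e-5 M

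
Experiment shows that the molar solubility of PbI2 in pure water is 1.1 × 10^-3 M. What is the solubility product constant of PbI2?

5.3 × 10^-9

PbI2(s) ⇌ Pb^2+(aq) + 2 I^-(aq)
If s mol/L of PbI2 dissolves, [Pb^2+] = s and [I^-] = 2s.
Ksp = [Pb^2+][I^-]^2
Ksp = s(2s)^2 = 4s^3
Ksp = 4 × (1.1 x 10^-3)^3 = 5.3 × 10^-9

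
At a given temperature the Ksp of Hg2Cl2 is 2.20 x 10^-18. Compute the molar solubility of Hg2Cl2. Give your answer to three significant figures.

Hg2Cl2(s) ⇌ Hg2^2+(aq) + 2 Cl^-(aq)
Ksp = [Hg2^2+][Cl^-]^2
For each mole of Hg2Cl2 that dissolves: [Hg2^2+] = s, [Cl^-] = 2s.
Ksp = s(2s)^2 = 4s^3
Solving, s = (2.20 x 10^-18/4)^(1/3) = 8.19 × 10^-7 M

s = 8.19 × 10^-7 M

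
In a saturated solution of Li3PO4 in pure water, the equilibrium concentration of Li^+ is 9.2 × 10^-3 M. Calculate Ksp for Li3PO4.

Ksp = 2.4e-9

Li3PO4(s) <=> 3 Li^+(aq) + PO4^3-(aq)
Stoichiometry gives [PO4^3-] = (1/3)[Li^+] = 3.07 × 10^-3 M.
Ksp = [Li^+]^3[PO4^3-]
Ksp = (9.2 x 10^-3)^3 × 3.07 × 10^-3 = 2.4 × 10^-9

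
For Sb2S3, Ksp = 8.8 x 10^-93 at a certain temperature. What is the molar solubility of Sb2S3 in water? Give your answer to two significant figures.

Sb2S3(s) ⇌ 2 Sb^3+ + 3 S^2-
Ksp = [Sb^3+]^2[S^2-]^3
If s mol/L of Sb2S3 dissolves, [Sb^3+] = 2s and [S^2-] = 3s.
So Ksp = (2s)^2 × (3s)^3 = 108s^5
Solving, s = (8.8 x 10^-93/108)^(1/5) = 1.5 x 10^-19 M

s = 1.5e-19 M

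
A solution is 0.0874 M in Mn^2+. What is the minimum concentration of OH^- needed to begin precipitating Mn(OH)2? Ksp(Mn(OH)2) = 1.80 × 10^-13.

[OH^-] ≈ 1.44 × 10^-6 M

Mn(OH)2(s) <=> Mn^2+(aq) + 2 OH^-(aq)
Ksp = [Mn^2+][OH^-]^2
Precipitation begins when Q = Ksp. With [Mn^2+] = 0.0874 M:
1.80 × 10^-13 = (0.0874) × [OH^-]^2
[OH^-] = (1.80 × 10^-13 / 8.74 × 10^-2)^(1/2) = 1.44 × 10^-6 M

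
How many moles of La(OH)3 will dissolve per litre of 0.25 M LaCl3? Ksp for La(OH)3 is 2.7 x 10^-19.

s = 3.4e-7 M

La(OH)3(s) ⇌ La^3+ + 3 OH^-
Ksp = [La^3+][OH^-]^3
Let s be the molar solubility in this solution. [La^3+] = 0.25 + s ≈ 0.25, [OH^-] = 3s (Ksp is small, so little additional dissolves).
Ksp ≈ 0.25 × (3s)^3
s = 3.4 × 10^-7 M
Check: s = 3.4 x 10^-7 ≪ 0.25, so the approximation is valid.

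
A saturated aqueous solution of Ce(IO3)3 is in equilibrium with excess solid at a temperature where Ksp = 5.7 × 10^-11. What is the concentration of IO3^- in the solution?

[IO3^-] ≈ 3.6 × 10^-3 M

Ce(IO3)3(s) <=> Ce^3+(aq) + 3 IO3^-(aq)
Ksp = [Ce^3+][IO3^-]^3
With molar solubility s: [Ce^3+] = s, [IO3^-] = 3s.
Substituting: Ksp = s(3s)^3 = 27s^4
s^4 = 5.7 × 10^-11 / 27, so s = 1.21 × 10^-3 M
[IO3^-] = 3s = 3.6 x 10^-3 M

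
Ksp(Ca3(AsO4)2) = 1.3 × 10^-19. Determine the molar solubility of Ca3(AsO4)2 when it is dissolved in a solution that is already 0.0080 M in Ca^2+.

Ca3(AsO4)2(s) <=> 3 Ca^2+ + 2 AsO4^3-
Ksp = [Ca^2+]^3[AsO4^3-]^2
Let s = moles of Ca3(AsO4)2 that dissolve per litre. [Ca^2+] = 0.0080 + 3s ≈ 0.0080, [AsO4^3-] = 2s (since the Ca^2+ already present dominates).
Ksp ≈ (0.0080)^3 × (2s)^2
s = 2.5 x 10^-7 M
Check: 3s = 7.6 × 10^-7 ≪ 0.0080, so the approximation is valid.

s = 2.5 × 10^-7 M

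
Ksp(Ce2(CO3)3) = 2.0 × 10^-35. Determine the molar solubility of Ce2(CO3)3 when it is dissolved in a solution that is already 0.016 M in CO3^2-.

Ce2(CO3)3(s) ⇌ 2 Ce^3+ + 3 CO3^2-
Ksp = [Ce^3+]^2[CO3^2-]^3
Let s = moles of Ce2(CO3)3 that dissolve per litre. [Ce^3+] = 2s, [CO3^2-] = 0.016 + 3s ≈ 0.016 (Ksp is small, so little additional dissolves).
Ksp ≈ (2s)^2 × (0.016)^3
s = 1.1 x 10^-15 M
Check: 3s = 3.3 × 10^-15 ≪ 0.016, so the approximation is valid.

s = 1.1e-15 M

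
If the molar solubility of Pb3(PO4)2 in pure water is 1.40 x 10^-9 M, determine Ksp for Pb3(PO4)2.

Pb3(PO4)2(s) ⇌ 3 Pb^2+ + 2 PO4^3-
For each mole of Pb3(PO4)2 that dissolves: [Pb^2+] = 3s, [PO4^3-] = 2s.
Ksp = [Pb^2+]^3[PO4^3-]^2
Substituting: Ksp = (3s)^3(2s)^2 = 108s^5
With s = 1.40 x 10^-9: Ksp = 5.81 × 10^-43

5.81 × 10^-43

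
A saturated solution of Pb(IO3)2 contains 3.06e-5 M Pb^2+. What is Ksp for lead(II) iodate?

Pb(IO3)2(s) ⇌ Pb^2+ + 2 IO3^-
Stoichiometry gives [IO3^-] = (2/1)[Pb^2+] = 6.120 × 10^-5 M.
Ksp = [Pb^2+][IO3^-]^2
Ksp = 3.06 × 10^-5 × (6.120 × 10^-5)^2 = 1.15 × 10^-13

Ksp = 1.15e-13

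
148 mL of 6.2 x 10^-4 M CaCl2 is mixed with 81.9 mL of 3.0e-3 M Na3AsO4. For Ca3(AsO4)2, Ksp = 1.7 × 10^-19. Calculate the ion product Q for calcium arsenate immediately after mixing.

Q ≈ 7.3e-17

Total volume = 148 + 81.9 = 229.9 mL.
[Ca^2+] = 6.2 × 10^-4 × (148/229.9) = 3.99 × 10^-4 M
[AsO4^3-] = 3.0 × 10^-3 × (81.9/229.9) = 1.07 × 10^-3 M
Ca3(AsO4)2(s) ⇌ 3 Ca^2+(aq) + 2 AsO4^3-(aq), so Q = [Ca^2+]^3[AsO4^3-]^2
Q = (3.99 × 10^-4)^3(1.07 x 10^-3)^2 = 7.3 x 10^-17
Q > Ksp, so Ca3(AsO4)2 will precipitate.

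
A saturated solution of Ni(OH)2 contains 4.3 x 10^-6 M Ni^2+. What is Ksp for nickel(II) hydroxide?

3.2 × 10^-16

Ni(OH)2(s) ⇌ Ni^2+(aq) + 2 OH^-(aq)
Stoichiometry gives [OH^-] = (2/1)[Ni^2+] = 8.60 × 10^-6 M.
Ksp = [Ni^2+][OH^-]^2
Ksp = 4.3 x 10^-6 × (8.60 × 10^-6)^2 = 3.2 x 10^-16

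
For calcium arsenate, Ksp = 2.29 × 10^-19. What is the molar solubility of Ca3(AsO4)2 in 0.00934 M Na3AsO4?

Ca3(AsO4)2(s) ⇌ 3 Ca^2+ + 2 AsO4^3-
Ksp = [Ca^2+]^3[AsO4^3-]^2
Let s = moles of Ca3(AsO4)2 that dissolve per litre. [Ca^2+] = 3s, [AsO4^3-] = 0.00934 + 2s ≈ 0.00934 (since AsO4^3- from Na3AsO4 dominates).
Ksp ≈ (3s)^3 × (0.00934)^2
s = 4.60 × 10^-6 M
Check: 2s = 9.2 × 10^-6 ≪ 0.00934, so the approximation is valid.

s = 4.60e-6 M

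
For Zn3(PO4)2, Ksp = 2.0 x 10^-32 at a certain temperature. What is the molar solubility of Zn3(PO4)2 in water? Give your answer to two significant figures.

s = 1.8 x 10^-7 M

Zn3(PO4)2(s) ⇌ 3 Zn^2+(aq) + 2 PO4^3-(aq)
Ksp = [Zn^2+]^3[PO4^3-]^2
Let s = molar solubility. Then [Zn^2+] = 3s and [PO4^3-] = 2s.
Substituting: Ksp = (3s)^3(2s)^2 = 108s^5
Solving, s = (2.0 x 10^-32/108)^(1/5) = 1.8 x 10^-7 M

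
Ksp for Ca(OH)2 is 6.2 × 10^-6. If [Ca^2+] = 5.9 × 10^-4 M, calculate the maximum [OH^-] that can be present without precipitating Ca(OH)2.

Ca(OH)2(s) ⇌ Ca^2+(aq) + 2 OH^-(aq)
Ksp = [Ca^2+][OH^-]^2
Precipitation begins when Q = Ksp. With [Ca^2+] = 5.9 × 10^-4 M:
6.2 × 10^-6 = (5.9 × 10^-4) × [OH^-]^2
[OH^-] = (6.2 × 10^-6 / 5.9 × 10^-4)^(1/2) = 1.0 × 10^-1 M

[OH^-] ≈ 1.0 × 10^-1 M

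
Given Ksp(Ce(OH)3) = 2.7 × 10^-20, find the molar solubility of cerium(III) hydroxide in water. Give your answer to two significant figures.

Ce(OH)3(s) ⇌ Ce^3+(aq) + 3 OH^-(aq)
Ksp = [Ce^3+][OH^-]^3
With molar solubility s: [Ce^3+] = s, [OH^-] = 3s.
Ksp = s(3s)^3 = 27s^4
s^4 = 2.7 × 10^-20 / 27, so s = 5.6 × 10^-6 M

5.6e-6 M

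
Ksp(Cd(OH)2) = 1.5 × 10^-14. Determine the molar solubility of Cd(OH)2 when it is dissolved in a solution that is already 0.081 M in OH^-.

Cd(OH)2(s) ⇌ Cd^2+(aq) + 2 OH^-(aq)
Ksp = [Cd^2+][OH^-]^2
Let s be the molar solubility in this solution. [Cd^2+] = s, [OH^-] = 0.081 + 2s ≈ 0.081 (Ksp is small, so little additional dissolves).
Ksp ≈ s × (0.081)^2
s = 2.3 × 10^-12 M
Check: 2s = 4.6 × 10^-12 ≪ 0.081, so the approximation is valid.

2.3e-12 M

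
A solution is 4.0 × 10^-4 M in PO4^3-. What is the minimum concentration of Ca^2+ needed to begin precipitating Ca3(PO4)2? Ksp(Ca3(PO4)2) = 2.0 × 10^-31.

[Ca^2+] ≈ 1.1 × 10^-8 M

Ca3(PO4)2(s) ⇌ 3 Ca^2+ + 2 PO4^3-
Ksp = [Ca^2+]^3[PO4^3-]^2
Precipitation begins when Q = Ksp. With [PO4^3-] = 4.0 × 10^-4 M:
2.0 × 10^-31 = (4.0 × 10^-4)^2 × [Ca^2+]^3
[Ca^2+] = (2.0 × 10^-31 / 1.60 × 10^-7)^(1/3) = 1.1 x 10^-8 M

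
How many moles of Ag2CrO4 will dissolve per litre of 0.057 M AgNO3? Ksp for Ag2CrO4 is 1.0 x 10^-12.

s = 3.1 x 10^-10 M

Ag2CrO4(s) ⇌ 2 Ag^+ + CrO4^2-
Ksp = [Ag^+]^2[CrO4^2-]
If s mol/L dissolves here, [Ag^+] = 0.057 + 2s ≈ 0.057, [CrO4^2-] = s (since Ag^+ from AgNO3 dominates).
Ksp ≈ (0.057)^2 × s
s = 3.1 x 10^-10 M
Check: 2s = 6.2 × 10^-10 ≪ 0.057, so the approximation is valid.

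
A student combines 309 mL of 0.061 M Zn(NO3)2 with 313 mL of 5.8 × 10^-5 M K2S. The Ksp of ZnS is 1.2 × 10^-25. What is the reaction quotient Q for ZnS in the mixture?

Total volume = 309 + 313 = 622 mL.
[Zn^2+] = 6.1 × 10^-2 × (309/622) = 3.03 × 10^-2 M
[S^2-] = 5.8 × 10^-5 × (313/622) = 2.92 × 10^-5 M
ZnS(s) ⇌ Zn^2+(aq) + S^2-(aq), so Q = [Zn^2+][S^2-]
Q = (3.03 x 10^-2)(2.92 × 10^-5) = 8.8 × 10^-7
Q > Ksp, so ZnS will precipitate.

Q ≈ 8.8 x 10^-7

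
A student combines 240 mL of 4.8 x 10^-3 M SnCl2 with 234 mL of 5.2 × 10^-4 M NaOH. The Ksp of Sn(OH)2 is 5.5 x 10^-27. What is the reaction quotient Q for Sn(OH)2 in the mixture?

1.6 × 10^-10

Total volume = 240 + 234 = 474 mL.
[Sn^2+] = 4.8 x 10^-3 × (240/474) = 2.43 × 10^-3 M
[OH^-] = 5.2 × 10^-4 × (234/474) = 2.57 × 10^-4 M
Sn(OH)2(s) <=> Sn^2+(aq) + 2 OH^-(aq), so Q = [Sn^2+][OH^-]^2
Q = (2.43 × 10^-3)(2.57 x 10^-4)^2 = 1.6 × 10^-10
Q > Ksp, so Sn(OH)2 will precipitate.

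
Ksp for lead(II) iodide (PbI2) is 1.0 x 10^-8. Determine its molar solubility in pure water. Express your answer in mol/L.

PbI2(s) ⇌ Pb^2+ + 2 I^-
Ksp = [Pb^2+][I^-]^2
Let s = molar solubility. Then [Pb^2+] = s and [I^-] = 2s.
Ksp = s(2s)^2 = 4s^3
Solving, s = (1.0 x 10^-8/4)^(1/3) = 1.4 × 10^-3 M

s ≈ 1.4 × 10^-3 M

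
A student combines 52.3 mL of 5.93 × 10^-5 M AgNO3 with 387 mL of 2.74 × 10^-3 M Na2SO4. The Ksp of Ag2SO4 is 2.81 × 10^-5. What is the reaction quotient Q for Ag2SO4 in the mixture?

Total volume = 52.3 + 387 = 439.3 mL.
[Ag^+] = 5.93 x 10^-5 × (52.3/439.3) = 7.060 x 10^-6 M
[SO4^2-] = 2.74 × 10^-3 × (387/439.3) = 2.414 × 10^-3 M
Ag2SO4(s) ⇌ 2 Ag^+ + SO4^2-, so Q = [Ag^+]^2[SO4^2-]
Q = (7.060 × 10^-6)^2(2.414 × 10^-3) = 1.20 × 10^-13
Q < Ksp, so no precipitate of Ag2SO4 forms.

1.20e-13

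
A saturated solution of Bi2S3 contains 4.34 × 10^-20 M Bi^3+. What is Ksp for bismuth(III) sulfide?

5.20e-97

Bi2S3(s) <=> 2 Bi^3+ + 3 S^2-
Stoichiometry gives [S^2-] = (3/2)[Bi^3+] = 6.510 x 10^-20 M.
Ksp = [Bi^3+]^2[S^2-]^3
Ksp = (4.34 × 10^-20)^2 × (6.510 × 10^-20)^3 = 5.20 × 10^-97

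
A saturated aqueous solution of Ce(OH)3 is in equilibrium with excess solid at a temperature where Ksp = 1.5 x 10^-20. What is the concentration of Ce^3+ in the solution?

[Ce^3+] = 4.9 x 10^-6 M

Ce(OH)3(s) <=> Ce^3+ + 3 OH^-
Ksp = [Ce^3+][OH^-]^3
If s mol/L of Ce(OH)3 dissolves, [Ce^3+] = s and [OH^-] = 3s.
Substituting: Ksp = s(3s)^3 = 27s^4
Solving, s = (1.5 x 10^-20/27)^(1/4) = 4.85 × 10^-6 M
[Ce^3+] = s = 4.9 × 10^-6 M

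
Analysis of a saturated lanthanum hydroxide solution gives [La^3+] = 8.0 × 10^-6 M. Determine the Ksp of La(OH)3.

Ksp = 1.1e-19

La(OH)3(s) ⇌ La^3+ + 3 OH^-
Stoichiometry gives [OH^-] = (3/1)[La^3+] = 2.40 × 10^-5 M.
Ksp = [La^3+][OH^-]^3
Ksp = 8.0 x 10^-6 × (2.40 x 10^-5)^3 = 1.1 × 10^-19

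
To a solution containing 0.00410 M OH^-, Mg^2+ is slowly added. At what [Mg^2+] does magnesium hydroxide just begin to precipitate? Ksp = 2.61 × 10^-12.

1.55 × 10^-7 M

Mg(OH)2(s) <=> Mg^2+(aq) + 2 OH^-(aq)
Ksp = [Mg^2+][OH^-]^2
Precipitation begins when Q = Ksp. With [OH^-] = 0.00410 M:
2.61 × 10^-12 = (0.00410)^2 × [Mg^2+]
[Mg^2+] = (2.61 × 10^-12 / 1.681 x 10^-5) = 1.55 x 10^-7 M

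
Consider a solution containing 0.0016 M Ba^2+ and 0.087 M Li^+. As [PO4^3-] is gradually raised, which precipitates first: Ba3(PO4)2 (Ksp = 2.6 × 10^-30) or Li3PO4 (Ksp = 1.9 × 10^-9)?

Precipitation of each salt starts when its ion product equals its Ksp.
For Ba3(PO4)2: 2.6 × 10^-30 = (0.0016)^3 × [PO4^3-]^2  ⇒  [PO4^3-] = 2.5 × 10^-11 M.
For Li3PO4: 1.9 × 10^-9 = (0.087)^3 × [PO4^3-]  ⇒  [PO4^3-] = 2.9 × 10^-6 M.
The salt with the lower threshold [PO4^3-] precipitates first: Ba3(PO4)2.

Ba3(PO4)2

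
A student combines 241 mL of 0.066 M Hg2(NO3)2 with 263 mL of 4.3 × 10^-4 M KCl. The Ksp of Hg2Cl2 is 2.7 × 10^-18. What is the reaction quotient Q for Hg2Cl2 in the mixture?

Total volume = 241 + 263 = 504 mL.
[Hg2^2+] = 6.6 × 10^-2 × (241/504) = 3.16 x 10^-2 M
[Cl^-] = 4.3 × 10^-4 × (263/504) = 2.24 x 10^-4 M
Hg2Cl2(s) ⇌ Hg2^2+(aq) + 2 Cl^-(aq), so Q = [Hg2^2+][Cl^-]^2
Q = (3.16 x 10^-2)(2.24 x 10^-4)^2 = 1.6 x 10^-9
Q > Ksp, so Hg2Cl2 will precipitate.

Q = 1.6 × 10^-9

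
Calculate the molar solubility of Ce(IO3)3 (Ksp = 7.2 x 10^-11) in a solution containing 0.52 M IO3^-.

Ce(IO3)3(s) <=> Ce^3+ + 3 IO3^-
Ksp = [Ce^3+][IO3^-]^3
Let s = moles of Ce(IO3)3 that dissolve per litre. [Ce^3+] = s, [IO3^-] = 0.52 + 3s ≈ 0.52 (Ksp is small, so little additional dissolves).
Ksp ≈ s × (0.52)^3
s = 5.1 × 10^-10 M
Check: 3s = 1.5 x 10^-9 ≪ 0.52, so the approximation is valid.

s = 5.1 × 10^-10 M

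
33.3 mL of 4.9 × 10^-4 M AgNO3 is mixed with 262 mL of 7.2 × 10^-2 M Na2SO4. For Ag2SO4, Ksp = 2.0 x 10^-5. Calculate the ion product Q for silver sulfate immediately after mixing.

Q ≈ 2.0 × 10^-10

Total volume = 33.3 + 262 = 295.3 mL.
[Ag^+] = 4.9 x 10^-4 × (33.3/295.3) = 5.53 × 10^-5 M
[SO4^2-] = 7.2 x 10^-2 × (262/295.3) = 6.39 × 10^-2 M
Ag2SO4(s) ⇌ 2 Ag^+(aq) + SO4^2-(aq), so Q = [Ag^+]^2[SO4^2-]
Q = (5.53 × 10^-5)^2(6.39 x 10^-2) = 2.0 x 10^-10
Q < Ksp, so no precipitate of Ag2SO4 forms.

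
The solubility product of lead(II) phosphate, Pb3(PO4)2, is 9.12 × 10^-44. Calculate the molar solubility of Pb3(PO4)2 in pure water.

Pb3(PO4)2(s) ⇌ 3 Pb^2+ + 2 PO4^3-
Ksp = [Pb^2+]^3[PO4^3-]^2
Let s = molar solubility. Then [Pb^2+] = 3s and [PO4^3-] = 2s.
Ksp = (3s)^3(2s)^2 = 108s^5
s = (9.12 × 10^-44 / 108)^(1/5) = 9.67 × 10^-10 M

s = 9.67 × 10^-10 M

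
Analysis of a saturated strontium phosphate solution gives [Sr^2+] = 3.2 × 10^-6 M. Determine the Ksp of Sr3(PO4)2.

Sr3(PO4)2(s) ⇌ 3 Sr^2+ + 2 PO4^3-
Stoichiometry gives [PO4^3-] = (2/3)[Sr^2+] = 2.13 x 10^-6 M.
Ksp = [Sr^2+]^3[PO4^3-]^2
Ksp = (3.2 x 10^-6)^3 × (2.13 × 10^-6)^2 = 1.5 x 10^-28

1.5 × 10^-28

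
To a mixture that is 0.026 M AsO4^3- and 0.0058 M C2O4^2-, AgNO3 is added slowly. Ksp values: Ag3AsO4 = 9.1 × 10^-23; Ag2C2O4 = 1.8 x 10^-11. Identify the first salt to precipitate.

Precipitation of each salt starts when its ion product equals its Ksp.
For Ag3AsO4: 9.1 × 10^-23 = 0.026 × [Ag^+]^3  ⇒  [Ag^+] = 1.5 x 10^-7 M.
For Ag2C2O4: 1.8 x 10^-11 = 0.0058 × [Ag^+]^2  ⇒  [Ag^+] = 5.6 x 10^-5 M.
The salt with the lower threshold [Ag^+] precipitates first: Ag3AsO4.

Ag3AsO4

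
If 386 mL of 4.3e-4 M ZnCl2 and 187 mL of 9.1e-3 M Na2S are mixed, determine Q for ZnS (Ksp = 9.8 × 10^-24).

Q ≈ 8.6 × 10^-7

Total volume = 386 + 187 = 573 mL.
[Zn^2+] = 4.3 × 10^-4 × (386/573) = 2.90 × 10^-4 M
[S^2-] = 9.1 x 10^-3 × (187/573) = 2.97 × 10^-3 M
ZnS(s) <=> Zn^2+ + S^2-, so Q = [Zn^2+][S^2-]
Q = (2.90 × 10^-4)(2.97 × 10^-3) = 8.6 × 10^-7
Q > Ksp, so ZnS will precipitate.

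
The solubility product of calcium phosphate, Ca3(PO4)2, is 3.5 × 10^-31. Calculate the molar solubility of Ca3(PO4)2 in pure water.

Ca3(PO4)2(s) <=> 3 Ca^2+ + 2 PO4^3-
Ksp = [Ca^2+]^3[PO4^3-]^2
If s mol/L of Ca3(PO4)2 dissolves, [Ca^2+] = 3s and [PO4^3-] = 2s.
Ksp = (3s)^3(2s)^2 = 108s^5
s = (3.5 × 10^-31 / 108)^(1/5) = 3.2 × 10^-7 M

s ≈ 3.2 x 10^-7 M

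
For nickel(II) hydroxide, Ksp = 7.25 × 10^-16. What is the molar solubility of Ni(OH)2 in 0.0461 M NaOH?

Ni(OH)2(s) ⇌ Ni^2+(aq) + 2 OH^-(aq)
Ksp = [Ni^2+][OH^-]^2
Let s = moles of Ni(OH)2 that dissolve per litre. [Ni^2+] = s, [OH^-] = 0.0461 + 2s ≈ 0.0461 (since OH^- from NaOH dominates).
Ksp ≈ s × (0.0461)^2
s = 3.41 × 10^-13 M
Check: 2s = 6.8 x 10^-13 ≪ 0.0461, so the approximation is valid.

3.41e-13 M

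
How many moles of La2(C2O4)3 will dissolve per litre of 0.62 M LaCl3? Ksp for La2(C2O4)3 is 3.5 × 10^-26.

s ≈ 1.5e-9 M

La2(C2O4)3(s) <=> 2 La^3+(aq) + 3 C2O4^2-(aq)
Ksp = [La^3+]^2[C2O4^2-]^3
If s mol/L dissolves here, [La^3+] = 0.62 + 2s ≈ 0.62, [C2O4^2-] = 3s (common-ion effect: La^3+ is already 0.62 M).
Ksp ≈ (0.62)^2 × (3s)^3
s = 1.5 x 10^-9 M
Check: 2s = 3.0 × 10^-9 ≪ 0.62, so the approximation is valid.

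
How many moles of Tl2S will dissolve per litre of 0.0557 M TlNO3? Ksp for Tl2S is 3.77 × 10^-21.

Tl2S(s) ⇌ 2 Tl^+ + S^2-
Ksp = [Tl^+]^2[S^2-]
Let s = moles of Tl2S that dissolve per litre. [Tl^+] = 0.0557 + 2s ≈ 0.0557, [S^2-] = s (common-ion effect: Tl^+ is already 0.0557 M).
Ksp ≈ (0.0557)^2 × s
s = 1.22 × 10^-18 M
Check: 2s = 2.4 x 10^-18 ≪ 0.0557, so the approximation is valid.

1.22e-18 M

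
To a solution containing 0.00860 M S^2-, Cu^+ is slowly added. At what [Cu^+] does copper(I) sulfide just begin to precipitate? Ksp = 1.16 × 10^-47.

Cu2S(s) <=> 2 Cu^+(aq) + S^2-(aq)
Ksp = [Cu^+]^2[S^2-]
Precipitation begins when Q = Ksp. With [S^2-] = 0.00860 M:
1.16 × 10^-47 = (0.00860) × [Cu^+]^2
[Cu^+] = (1.16 × 10^-47 / 8.60 × 10^-3)^(1/2) = 3.67 × 10^-23 M

3.67e-23 M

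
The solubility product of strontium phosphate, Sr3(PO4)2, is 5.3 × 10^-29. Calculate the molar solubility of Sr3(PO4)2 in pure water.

8.7 x 10^-7 M

Sr3(PO4)2(s) ⇌ 3 Sr^2+(aq) + 2 PO4^3-(aq)
Ksp = [Sr^2+]^3[PO4^3-]^2
With molar solubility s: [Sr^2+] = 3s, [PO4^3-] = 2s.
Ksp = (3s)^3(2s)^2 = 108s^5
s = (5.3 × 10^-29 / 108)^(1/5) = 8.7 × 10^-7 M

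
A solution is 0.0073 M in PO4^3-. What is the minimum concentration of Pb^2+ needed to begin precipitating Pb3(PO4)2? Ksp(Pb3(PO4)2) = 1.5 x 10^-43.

1.4e-13 M

Pb3(PO4)2(s) ⇌ 3 Pb^2+(aq) + 2 PO4^3-(aq)
Ksp = [Pb^2+]^3[PO4^3-]^2
Precipitation begins when Q = Ksp. With [PO4^3-] = 0.0073 M:
1.5 x 10^-43 = (0.0073)^2 × [Pb^2+]^3
[Pb^2+] = (1.5 x 10^-43 / 5.33 × 10^-5)^(1/3) = 1.4 × 10^-13 M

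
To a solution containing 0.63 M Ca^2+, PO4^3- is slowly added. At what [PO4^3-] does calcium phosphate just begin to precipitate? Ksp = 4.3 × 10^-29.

Ca3(PO4)2(s) <=> 3 Ca^2+ + 2 PO4^3-
Ksp = [Ca^2+]^3[PO4^3-]^2
Precipitation begins when Q = Ksp. With [Ca^2+] = 0.63 M:
4.3 × 10^-29 = (0.63)^3 × [PO4^3-]^2
[PO4^3-] = (4.3 × 10^-29 / 2.50 × 10^-1)^(1/2) = 1.3 × 10^-14 M

1.3 × 10^-14 M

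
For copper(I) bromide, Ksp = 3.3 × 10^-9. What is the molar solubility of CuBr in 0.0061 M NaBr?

5.4e-7 M

CuBr(s) ⇌ Cu^+ + Br^-
Ksp = [Cu^+][Br^-]
Let s = moles of CuBr that dissolve per litre. [Cu^+] = s, [Br^-] = 0.0061 + s ≈ 0.0061 (Ksp is small, so little additional dissolves).
Ksp ≈ s × 0.0061
s = 5.4 x 10^-7 M
Check: s = 5.4 x 10^-7 ≪ 0.0061, so the approximation is valid.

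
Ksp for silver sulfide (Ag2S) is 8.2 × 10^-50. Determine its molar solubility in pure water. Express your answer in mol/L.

Ag2S(s) ⇌ 2 Ag^+ + S^2-
Ksp = [Ag^+]^2[S^2-]
With molar solubility s: [Ag^+] = 2s, [S^2-] = s.
Substituting: Ksp = (2s)^2s = 4s^3
s = (8.2 × 10^-50 / 4)^(1/3) = 2.7 × 10^-17 M

s = 2.7 × 10^-17 M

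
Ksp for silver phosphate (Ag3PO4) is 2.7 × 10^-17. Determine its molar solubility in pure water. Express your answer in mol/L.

Ag3PO4(s) ⇌ 3 Ag^+ + PO4^3-
Ksp = [Ag^+]^3[PO4^3-]
If s mol/L of Ag3PO4 dissolves, [Ag^+] = 3s and [PO4^3-] = s.
Substituting: Ksp = (3s)^3s = 27s^4
s^4 = 2.7 × 10^-17 / 27, so s = 3.2 x 10^-5 M

3.2e-5 M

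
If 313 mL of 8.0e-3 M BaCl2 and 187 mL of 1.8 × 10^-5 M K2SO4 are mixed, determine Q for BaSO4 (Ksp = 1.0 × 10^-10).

Total volume = 313 + 187 = 500 mL.
[Ba^2+] = 8.0 × 10^-3 × (313/500) = 5.01 x 10^-3 M
[SO4^2-] = 1.8 × 10^-5 × (187/500) = 6.73 × 10^-6 M
BaSO4(s) ⇌ Ba^2+ + SO4^2-, so Q = [Ba^2+][SO4^2-]
Q = (5.01 × 10^-3)(6.73 x 10^-6) = 3.4 × 10^-8
Q > Ksp, so BaSO4 will precipitate.

Q = 3.4 × 10^-8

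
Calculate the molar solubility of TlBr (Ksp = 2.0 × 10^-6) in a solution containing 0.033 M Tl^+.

s ≈ 6.1 × 10^-5 M

TlBr(s) <=> Tl^+(aq) + Br^-(aq)
Ksp = [Tl^+][Br^-]
Let s = moles of TlBr that dissolve per litre. [Tl^+] = 0.033 + s ≈ 0.033, [Br^-] = s (Ksp is small, so little additional dissolves).
Ksp ≈ 0.033 × s
s = 6.1 × 10^-5 M
Check: s = 6.1 x 10^-5 ≪ 0.033, so the approximation is valid.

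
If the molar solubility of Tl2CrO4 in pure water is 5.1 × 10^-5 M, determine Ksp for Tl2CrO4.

Tl2CrO4(s) ⇌ 2 Tl^+(aq) + CrO4^2-(aq)
Let s = molar solubility. Then [Tl^+] = 2s and [CrO4^2-] = s.
Ksp = [Tl^+]^2[CrO4^2-]
Substituting: Ksp = (2s)^2s = 4s^3
With s = 5.1 x 10^-5: Ksp = 5.3 × 10^-13

5.3e-13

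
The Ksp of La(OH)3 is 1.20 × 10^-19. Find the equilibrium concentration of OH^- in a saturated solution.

[OH^-] ≈ 2.45 x 10^-5 M

La(OH)3(s) ⇌ La^3+(aq) + 3 OH^-(aq)
Ksp = [La^3+][OH^-]^3
For each mole of La(OH)3 that dissolves: [La^3+] = s, [OH^-] = 3s.
Ksp = s(3s)^3 = 27s^4
Solving, s = (1.20 × 10^-19/27)^(1/4) = 8.165 x 10^-6 M
[OH^-] = 3s = 2.45 × 10^-5 M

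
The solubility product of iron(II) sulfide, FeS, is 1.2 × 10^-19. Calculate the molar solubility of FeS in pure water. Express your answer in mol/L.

3.5 × 10^-10 M

FeS(s) ⇌ Fe^2+ + S^2-
Ksp = [Fe^2+][S^2-]
If s mol/L of FeS dissolves, [Fe^2+] = s and [S^2-] = s.
Ksp = (s)(s) = s^2
s = √(1.2 × 10^-19) = 3.5 x 10^-10 M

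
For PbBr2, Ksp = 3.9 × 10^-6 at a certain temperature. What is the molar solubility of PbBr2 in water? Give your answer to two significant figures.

s = 9.9 × 10^-3 M

PbBr2(s) ⇌ Pb^2+ + 2 Br^-
Ksp = [Pb^2+][Br^-]^2
If s mol/L of PbBr2 dissolves, [Pb^2+] = s and [Br^-] = 2s.
So Ksp = s × (2s)^2 = 4s^3
Solving, s = (3.9 × 10^-6/4)^(1/3) = 9.9 × 10^-3 M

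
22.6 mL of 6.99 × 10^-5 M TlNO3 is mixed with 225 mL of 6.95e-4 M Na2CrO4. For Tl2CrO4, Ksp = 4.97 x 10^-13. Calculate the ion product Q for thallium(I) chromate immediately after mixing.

Q = 2.57e-14

Total volume = 22.6 + 225 = 247.6 mL.
[Tl^+] = 6.99 × 10^-5 × (22.6/247.6) = 6.380 × 10^-6 M
[CrO4^2-] = 6.95 × 10^-4 × (225/247.6) = 6.316 × 10^-4 M
Tl2CrO4(s) <=> 2 Tl^+(aq) + CrO4^2-(aq), so Q = [Tl^+]^2[CrO4^2-]
Q = (6.380 × 10^-6)^2(6.316 × 10^-4) = 2.57 × 10^-14
Q < Ksp, so no precipitate of Tl2CrO4 forms.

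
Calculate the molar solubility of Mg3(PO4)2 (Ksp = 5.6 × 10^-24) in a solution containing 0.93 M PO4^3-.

Mg3(PO4)2(s) ⇌ 3 Mg^2+(aq) + 2 PO4^3-(aq)
Ksp = [Mg^2+]^3[PO4^3-]^2
If s mol/L dissolves here, [Mg^2+] = 3s, [PO4^3-] = 0.93 + 2s ≈ 0.93 (since the PO4^3- already present dominates).
Ksp ≈ (3s)^3 × (0.93)^2
s = 6.2 x 10^-9 M
Check: 2s = 1.2 × 10^-8 ≪ 0.93, so the approximation is valid.

s = 6.2e-9 M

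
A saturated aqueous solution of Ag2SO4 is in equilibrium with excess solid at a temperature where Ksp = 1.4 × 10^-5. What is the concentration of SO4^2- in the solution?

Ag2SO4(s) ⇌ 2 Ag^+(aq) + SO4^2-(aq)
Ksp = [Ag^+]^2[SO4^2-]
For each mole of Ag2SO4 that dissolves: [Ag^+] = 2s, [SO4^2-] = s.
Substituting: Ksp = (2s)^2s = 4s^3
s = (1.4 × 10^-5 / 4)^(1/3) = 1.52 × 10^-2 M
[SO4^2-] = s = 1.5 × 10^-2 M

[SO4^2-] = 1.5e-2 M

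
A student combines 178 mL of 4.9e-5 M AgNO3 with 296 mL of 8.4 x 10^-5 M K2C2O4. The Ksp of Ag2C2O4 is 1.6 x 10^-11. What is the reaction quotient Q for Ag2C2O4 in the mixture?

Total volume = 178 + 296 = 474 mL.
[Ag^+] = 4.9 x 10^-5 × (178/474) = 1.84 × 10^-5 M
[C2O4^2-] = 8.4 x 10^-5 × (296/474) = 5.25 × 10^-5 M
Ag2C2O4(s) ⇌ 2 Ag^+ + C2O4^2-, so Q = [Ag^+]^2[C2O4^2-]
Q = (1.84 × 10^-5)^2(5.25 × 10^-5) = 1.8 × 10^-14
Q < Ksp, so no precipitate of Ag2C2O4 forms.

1.8 × 10^-14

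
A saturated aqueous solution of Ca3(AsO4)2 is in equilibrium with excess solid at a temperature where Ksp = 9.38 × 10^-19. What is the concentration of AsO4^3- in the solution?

[AsO4^3-] = 1.94 x 10^-4 M

Ca3(AsO4)2(s) ⇌ 3 Ca^2+ + 2 AsO4^3-
Ksp = [Ca^2+]^3[AsO4^3-]^2
With molar solubility s: [Ca^2+] = 3s, [AsO4^3-] = 2s.
Ksp = (3s)^3(2s)^2 = 108s^5
Solving, s = (9.38 × 10^-19/108)^(1/5) = 9.722 × 10^-5 M
[AsO4^3-] = 2s = 1.94 x 10^-4 M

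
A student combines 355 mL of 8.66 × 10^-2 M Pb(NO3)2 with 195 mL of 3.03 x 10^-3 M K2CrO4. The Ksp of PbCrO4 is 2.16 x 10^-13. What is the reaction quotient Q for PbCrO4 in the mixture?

Total volume = 355 + 195 = 550 mL.
[Pb^2+] = 8.66 × 10^-2 × (355/550) = 5.590 × 10^-2 M
[CrO4^2-] = 3.03 x 10^-3 × (195/550) = 1.074 × 10^-3 M
PbCrO4(s) ⇌ Pb^2+(aq) + CrO4^2-(aq), so Q = [Pb^2+][CrO4^2-]
Q = (5.590 × 10^-2)(1.074 x 10^-3) = 6.00 x 10^-5
Q > Ksp, so PbCrO4 will precipitate.

Q = 6.00 × 10^-5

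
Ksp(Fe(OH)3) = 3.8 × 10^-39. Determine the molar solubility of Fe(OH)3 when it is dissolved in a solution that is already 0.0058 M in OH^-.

Fe(OH)3(s) ⇌ Fe^3+ + 3 OH^-
Ksp = [Fe^3+][OH^-]^3
Let s = moles of Fe(OH)3 that dissolve per litre. [Fe^3+] = s, [OH^-] = 0.0058 + 3s ≈ 0.0058 (common-ion effect: OH^- is already 0.0058 M).
Ksp ≈ s × (0.0058)^3
s = 1.9 × 10^-32 M
Check: 3s = 5.8 × 10^-32 ≪ 0.0058, so the approximation is valid.

1.9e-32 M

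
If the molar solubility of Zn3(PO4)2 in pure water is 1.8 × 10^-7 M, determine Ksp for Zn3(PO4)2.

Ksp = 2.0 × 10^-32

Zn3(PO4)2(s) ⇌ 3 Zn^2+(aq) + 2 PO4^3-(aq)
With molar solubility s: [Zn^2+] = 3s, [PO4^3-] = 2s.
Ksp = [Zn^2+]^3[PO4^3-]^2
So Ksp = (3s)^3 × (2s)^2 = 108s^5
With s = 1.8 × 10^-7: Ksp = 2.0 × 10^-32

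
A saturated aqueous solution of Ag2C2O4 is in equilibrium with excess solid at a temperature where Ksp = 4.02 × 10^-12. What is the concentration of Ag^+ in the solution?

Ag2C2O4(s) <=> 2 Ag^+ + C2O4^2-
Ksp = [Ag^+]^2[C2O4^2-]
If s mol/L of Ag2C2O4 dissolves, [Ag^+] = 2s and [C2O4^2-] = s.
Ksp = (2s)^2s = 4s^3
s = (4.02 × 10^-12 / 4)^(1/3) = 1.002 × 10^-4 M
[Ag^+] = 2s = 2.00 × 10^-4 M

[Ag^+] = 2.00 × 10^-4 M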